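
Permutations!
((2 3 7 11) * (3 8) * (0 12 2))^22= ((0 12 2 8 3 7 11))^22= (0 12 2 8 3 7 11)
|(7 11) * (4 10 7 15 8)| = 6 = |(4 10 7 11 15 8)|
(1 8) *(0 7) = [7, 8, 2, 3, 4, 5, 6, 0, 1] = (0 7)(1 8)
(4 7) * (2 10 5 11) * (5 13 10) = [0, 1, 5, 3, 7, 11, 6, 4, 8, 9, 13, 2, 12, 10] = (2 5 11)(4 7)(10 13)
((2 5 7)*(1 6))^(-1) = (1 6)(2 7 5)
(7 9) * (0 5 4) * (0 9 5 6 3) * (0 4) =[6, 1, 2, 4, 9, 0, 3, 5, 8, 7] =(0 6 3 4 9 7 5)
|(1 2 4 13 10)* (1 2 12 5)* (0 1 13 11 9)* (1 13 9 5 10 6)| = |(0 13 6 1 12 10 2 4 11 5 9)| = 11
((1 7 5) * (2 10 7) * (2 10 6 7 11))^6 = (1 5 7 6 2 11 10)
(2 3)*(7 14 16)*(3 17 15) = (2 17 15 3)(7 14 16) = [0, 1, 17, 2, 4, 5, 6, 14, 8, 9, 10, 11, 12, 13, 16, 3, 7, 15]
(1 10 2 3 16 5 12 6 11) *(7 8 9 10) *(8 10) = (1 7 10 2 3 16 5 12 6 11)(8 9) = [0, 7, 3, 16, 4, 12, 11, 10, 9, 8, 2, 1, 6, 13, 14, 15, 5]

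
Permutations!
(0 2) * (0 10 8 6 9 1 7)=[2, 7, 10, 3, 4, 5, 9, 0, 6, 1, 8]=(0 2 10 8 6 9 1 7)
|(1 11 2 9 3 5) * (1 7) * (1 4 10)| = 9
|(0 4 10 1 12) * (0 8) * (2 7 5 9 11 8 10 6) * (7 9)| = 42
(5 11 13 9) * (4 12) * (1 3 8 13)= (1 3 8 13 9 5 11)(4 12)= [0, 3, 2, 8, 12, 11, 6, 7, 13, 5, 10, 1, 4, 9]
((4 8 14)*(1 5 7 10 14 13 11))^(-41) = ((1 5 7 10 14 4 8 13 11))^(-41) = (1 14 11 10 13 7 8 5 4)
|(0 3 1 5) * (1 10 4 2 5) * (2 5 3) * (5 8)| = 7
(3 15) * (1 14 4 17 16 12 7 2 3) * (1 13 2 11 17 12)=(1 14 4 12 7 11 17 16)(2 3 15 13)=[0, 14, 3, 15, 12, 5, 6, 11, 8, 9, 10, 17, 7, 2, 4, 13, 1, 16]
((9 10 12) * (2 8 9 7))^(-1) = ((2 8 9 10 12 7))^(-1) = (2 7 12 10 9 8)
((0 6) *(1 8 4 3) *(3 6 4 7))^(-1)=(0 6 4)(1 3 7 8)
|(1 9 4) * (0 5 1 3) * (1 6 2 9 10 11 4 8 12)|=|(0 5 6 2 9 8 12 1 10 11 4 3)|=12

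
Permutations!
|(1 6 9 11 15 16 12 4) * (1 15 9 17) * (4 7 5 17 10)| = 10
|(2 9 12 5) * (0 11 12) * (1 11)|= 7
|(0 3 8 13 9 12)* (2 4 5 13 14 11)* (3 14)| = |(0 14 11 2 4 5 13 9 12)(3 8)| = 18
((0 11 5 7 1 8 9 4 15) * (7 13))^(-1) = ((0 11 5 13 7 1 8 9 4 15))^(-1) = (0 15 4 9 8 1 7 13 5 11)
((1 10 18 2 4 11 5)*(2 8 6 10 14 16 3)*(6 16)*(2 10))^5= ((1 14 6 2 4 11 5)(3 10 18 8 16))^5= (18)(1 11 2 14 5 4 6)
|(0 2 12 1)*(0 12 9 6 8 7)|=6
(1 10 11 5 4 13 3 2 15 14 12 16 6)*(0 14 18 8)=(0 14 12 16 6 1 10 11 5 4 13 3 2 15 18 8)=[14, 10, 15, 2, 13, 4, 1, 7, 0, 9, 11, 5, 16, 3, 12, 18, 6, 17, 8]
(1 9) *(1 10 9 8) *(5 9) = (1 8)(5 9 10) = [0, 8, 2, 3, 4, 9, 6, 7, 1, 10, 5]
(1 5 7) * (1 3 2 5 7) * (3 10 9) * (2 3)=(1 7 10 9 2 5)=[0, 7, 5, 3, 4, 1, 6, 10, 8, 2, 9]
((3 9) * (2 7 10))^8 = (2 10 7)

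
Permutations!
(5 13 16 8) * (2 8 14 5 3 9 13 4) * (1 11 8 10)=(1 11 8 3 9 13 16 14 5 4 2 10)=[0, 11, 10, 9, 2, 4, 6, 7, 3, 13, 1, 8, 12, 16, 5, 15, 14]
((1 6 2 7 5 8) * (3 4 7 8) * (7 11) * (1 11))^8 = (1 4 3 5 7 11 8 2 6)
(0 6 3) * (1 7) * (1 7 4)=(7)(0 6 3)(1 4)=[6, 4, 2, 0, 1, 5, 3, 7]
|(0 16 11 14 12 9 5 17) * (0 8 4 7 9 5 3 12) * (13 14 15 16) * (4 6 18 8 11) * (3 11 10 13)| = 24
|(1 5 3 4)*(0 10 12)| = 12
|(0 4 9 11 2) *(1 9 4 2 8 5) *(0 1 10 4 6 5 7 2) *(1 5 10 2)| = |(1 9 11 8 7)(2 5)(4 6 10)| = 30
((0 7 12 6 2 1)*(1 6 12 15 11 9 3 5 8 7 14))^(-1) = (0 1 14)(2 6)(3 9 11 15 7 8 5)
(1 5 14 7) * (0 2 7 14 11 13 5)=(14)(0 2 7 1)(5 11 13)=[2, 0, 7, 3, 4, 11, 6, 1, 8, 9, 10, 13, 12, 5, 14]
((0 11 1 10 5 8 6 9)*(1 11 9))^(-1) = (11)(0 9)(1 6 8 5 10)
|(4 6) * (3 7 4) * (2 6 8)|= 6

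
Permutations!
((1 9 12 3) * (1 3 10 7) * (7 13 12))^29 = ((1 9 7)(10 13 12))^29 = (1 7 9)(10 12 13)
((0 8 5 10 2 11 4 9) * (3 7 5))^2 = (0 3 5 2 4)(7 10 11 9 8)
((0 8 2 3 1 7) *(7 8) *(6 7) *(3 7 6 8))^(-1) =(0 7 2 8)(1 3)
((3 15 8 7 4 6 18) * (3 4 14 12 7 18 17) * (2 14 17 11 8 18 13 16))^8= ((2 14 12 7 17 3 15 18 4 6 11 8 13 16))^8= (2 4 12 11 17 13 15)(3 16 18 14 6 7 8)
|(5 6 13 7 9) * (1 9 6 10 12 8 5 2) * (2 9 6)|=20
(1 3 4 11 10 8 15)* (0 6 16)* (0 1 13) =(0 6 16 1 3 4 11 10 8 15 13) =[6, 3, 2, 4, 11, 5, 16, 7, 15, 9, 8, 10, 12, 0, 14, 13, 1]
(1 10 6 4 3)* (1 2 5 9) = [0, 10, 5, 2, 3, 9, 4, 7, 8, 1, 6] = (1 10 6 4 3 2 5 9)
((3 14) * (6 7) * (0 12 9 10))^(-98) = ((0 12 9 10)(3 14)(6 7))^(-98) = (14)(0 9)(10 12)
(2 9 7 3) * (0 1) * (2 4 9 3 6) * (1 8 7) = (0 8 7 6 2 3 4 9 1) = [8, 0, 3, 4, 9, 5, 2, 6, 7, 1]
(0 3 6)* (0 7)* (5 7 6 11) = [3, 1, 2, 11, 4, 7, 6, 0, 8, 9, 10, 5] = (0 3 11 5 7)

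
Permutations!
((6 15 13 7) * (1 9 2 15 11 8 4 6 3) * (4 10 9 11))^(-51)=((1 11 8 10 9 2 15 13 7 3)(4 6))^(-51)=(1 3 7 13 15 2 9 10 8 11)(4 6)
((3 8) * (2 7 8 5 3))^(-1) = (2 8 7)(3 5) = ((2 7 8)(3 5))^(-1)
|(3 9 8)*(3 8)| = |(3 9)| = 2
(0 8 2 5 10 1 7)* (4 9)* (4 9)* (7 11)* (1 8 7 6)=(0 7)(1 11 6)(2 5 10 8)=[7, 11, 5, 3, 4, 10, 1, 0, 2, 9, 8, 6]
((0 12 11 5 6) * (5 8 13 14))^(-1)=(0 6 5 14 13 8 11 12)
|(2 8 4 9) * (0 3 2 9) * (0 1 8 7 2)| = |(9)(0 3)(1 8 4)(2 7)| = 6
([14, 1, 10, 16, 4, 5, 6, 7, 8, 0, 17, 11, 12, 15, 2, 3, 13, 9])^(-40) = [2, 1, 17, 3, 4, 5, 6, 7, 8, 14, 9, 11, 12, 13, 10, 15, 16, 0]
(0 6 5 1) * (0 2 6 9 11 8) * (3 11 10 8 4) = (0 9 10 8)(1 2 6 5)(3 11 4) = [9, 2, 6, 11, 3, 1, 5, 7, 0, 10, 8, 4]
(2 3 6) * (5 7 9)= [0, 1, 3, 6, 4, 7, 2, 9, 8, 5]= (2 3 6)(5 7 9)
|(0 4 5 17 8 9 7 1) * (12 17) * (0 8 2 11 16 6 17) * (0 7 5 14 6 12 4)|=|(1 8 9 5 4 14 6 17 2 11 16 12 7)|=13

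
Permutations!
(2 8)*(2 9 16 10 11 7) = (2 8 9 16 10 11 7) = [0, 1, 8, 3, 4, 5, 6, 2, 9, 16, 11, 7, 12, 13, 14, 15, 10]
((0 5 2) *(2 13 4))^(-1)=(0 2 4 13 5)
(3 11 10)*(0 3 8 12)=[3, 1, 2, 11, 4, 5, 6, 7, 12, 9, 8, 10, 0]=(0 3 11 10 8 12)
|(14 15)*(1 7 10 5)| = 4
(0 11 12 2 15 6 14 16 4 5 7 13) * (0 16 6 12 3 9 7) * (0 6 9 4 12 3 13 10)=[11, 1, 15, 4, 5, 6, 14, 10, 8, 7, 0, 13, 2, 16, 9, 3, 12]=(0 11 13 16 12 2 15 3 4 5 6 14 9 7 10)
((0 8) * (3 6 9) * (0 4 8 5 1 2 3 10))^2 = (0 1 3 9)(2 6 10 5)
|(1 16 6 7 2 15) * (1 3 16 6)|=|(1 6 7 2 15 3 16)|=7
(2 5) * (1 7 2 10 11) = (1 7 2 5 10 11) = [0, 7, 5, 3, 4, 10, 6, 2, 8, 9, 11, 1]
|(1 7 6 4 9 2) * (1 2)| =|(1 7 6 4 9)| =5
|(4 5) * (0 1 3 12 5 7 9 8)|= |(0 1 3 12 5 4 7 9 8)|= 9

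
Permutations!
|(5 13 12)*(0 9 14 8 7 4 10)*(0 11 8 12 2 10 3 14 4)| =13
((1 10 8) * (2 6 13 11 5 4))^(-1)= (1 8 10)(2 4 5 11 13 6)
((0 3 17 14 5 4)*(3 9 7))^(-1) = (0 4 5 14 17 3 7 9)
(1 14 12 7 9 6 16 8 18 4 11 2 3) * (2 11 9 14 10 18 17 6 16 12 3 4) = [0, 10, 4, 1, 9, 5, 12, 14, 17, 16, 18, 11, 7, 13, 3, 15, 8, 6, 2] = (1 10 18 2 4 9 16 8 17 6 12 7 14 3)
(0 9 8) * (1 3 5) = (0 9 8)(1 3 5) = [9, 3, 2, 5, 4, 1, 6, 7, 0, 8]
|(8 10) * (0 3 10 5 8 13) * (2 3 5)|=7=|(0 5 8 2 3 10 13)|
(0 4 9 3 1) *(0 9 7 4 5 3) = (0 5 3 1 9)(4 7) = [5, 9, 2, 1, 7, 3, 6, 4, 8, 0]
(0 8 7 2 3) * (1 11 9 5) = (0 8 7 2 3)(1 11 9 5) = [8, 11, 3, 0, 4, 1, 6, 2, 7, 5, 10, 9]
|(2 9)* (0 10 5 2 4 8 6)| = 8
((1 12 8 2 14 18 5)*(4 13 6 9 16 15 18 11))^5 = ((1 12 8 2 14 11 4 13 6 9 16 15 18 5))^5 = (1 11 16 12 4 15 8 13 18 2 6 5 14 9)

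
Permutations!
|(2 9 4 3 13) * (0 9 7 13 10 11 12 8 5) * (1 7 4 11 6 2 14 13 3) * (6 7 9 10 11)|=40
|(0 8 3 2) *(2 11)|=5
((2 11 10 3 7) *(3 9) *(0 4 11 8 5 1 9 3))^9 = ((0 4 11 10 3 7 2 8 5 1 9))^9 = (0 1 8 7 10 4 9 5 2 3 11)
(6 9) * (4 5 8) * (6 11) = (4 5 8)(6 9 11) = [0, 1, 2, 3, 5, 8, 9, 7, 4, 11, 10, 6]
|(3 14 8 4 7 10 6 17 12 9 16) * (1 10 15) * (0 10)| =14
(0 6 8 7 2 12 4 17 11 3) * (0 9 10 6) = (2 12 4 17 11 3 9 10 6 8 7) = [0, 1, 12, 9, 17, 5, 8, 2, 7, 10, 6, 3, 4, 13, 14, 15, 16, 11]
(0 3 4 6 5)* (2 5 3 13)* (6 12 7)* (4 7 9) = [13, 1, 5, 7, 12, 0, 3, 6, 8, 4, 10, 11, 9, 2] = (0 13 2 5)(3 7 6)(4 12 9)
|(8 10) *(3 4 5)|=6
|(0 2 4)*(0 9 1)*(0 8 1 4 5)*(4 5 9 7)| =|(0 2 9 5)(1 8)(4 7)| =4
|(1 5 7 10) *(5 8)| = 5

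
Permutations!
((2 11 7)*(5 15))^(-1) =(2 7 11)(5 15)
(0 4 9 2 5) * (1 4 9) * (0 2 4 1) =(0 9 4)(2 5) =[9, 1, 5, 3, 0, 2, 6, 7, 8, 4]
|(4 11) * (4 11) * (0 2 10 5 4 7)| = |(11)(0 2 10 5 4 7)| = 6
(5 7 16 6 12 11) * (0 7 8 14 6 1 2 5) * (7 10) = (0 10 7 16 1 2 5 8 14 6 12 11) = [10, 2, 5, 3, 4, 8, 12, 16, 14, 9, 7, 0, 11, 13, 6, 15, 1]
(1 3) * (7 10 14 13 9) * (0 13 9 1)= [13, 3, 2, 0, 4, 5, 6, 10, 8, 7, 14, 11, 12, 1, 9]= (0 13 1 3)(7 10 14 9)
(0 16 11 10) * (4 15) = (0 16 11 10)(4 15) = [16, 1, 2, 3, 15, 5, 6, 7, 8, 9, 0, 10, 12, 13, 14, 4, 11]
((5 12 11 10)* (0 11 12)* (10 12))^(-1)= ((0 11 12 10 5))^(-1)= (0 5 10 12 11)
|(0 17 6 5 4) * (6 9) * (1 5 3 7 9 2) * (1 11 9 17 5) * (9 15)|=24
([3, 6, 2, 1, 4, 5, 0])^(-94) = [1, 0, 2, 6, 4, 5, 3]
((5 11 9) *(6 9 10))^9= (5 9 6 10 11)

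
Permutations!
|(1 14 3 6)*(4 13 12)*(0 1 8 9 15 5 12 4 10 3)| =24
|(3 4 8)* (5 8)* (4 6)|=|(3 6 4 5 8)|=5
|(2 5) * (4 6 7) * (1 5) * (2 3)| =12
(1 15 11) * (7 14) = (1 15 11)(7 14) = [0, 15, 2, 3, 4, 5, 6, 14, 8, 9, 10, 1, 12, 13, 7, 11]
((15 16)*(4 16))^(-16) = (4 15 16)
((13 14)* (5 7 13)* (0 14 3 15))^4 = (0 13 14 3 5 15 7)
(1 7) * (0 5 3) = (0 5 3)(1 7) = [5, 7, 2, 0, 4, 3, 6, 1]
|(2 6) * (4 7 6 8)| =5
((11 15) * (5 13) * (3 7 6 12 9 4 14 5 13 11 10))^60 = ((3 7 6 12 9 4 14 5 11 15 10))^60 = (3 4 10 9 15 12 11 6 5 7 14)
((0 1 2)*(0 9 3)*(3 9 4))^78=(9)(0 4 1 3 2)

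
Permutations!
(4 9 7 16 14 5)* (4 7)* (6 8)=[0, 1, 2, 3, 9, 7, 8, 16, 6, 4, 10, 11, 12, 13, 5, 15, 14]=(4 9)(5 7 16 14)(6 8)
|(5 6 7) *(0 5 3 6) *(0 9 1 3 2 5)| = |(1 3 6 7 2 5 9)| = 7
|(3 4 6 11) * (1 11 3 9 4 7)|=7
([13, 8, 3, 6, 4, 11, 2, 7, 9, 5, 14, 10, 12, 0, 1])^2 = [0, 9, 6, 2, 4, 10, 3, 7, 5, 11, 1, 14, 12, 13, 8]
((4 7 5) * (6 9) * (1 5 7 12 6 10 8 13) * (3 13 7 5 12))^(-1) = (1 13 3 4 5 7 8 10 9 6 12)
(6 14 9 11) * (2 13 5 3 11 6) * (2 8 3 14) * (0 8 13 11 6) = [8, 1, 11, 6, 4, 14, 2, 7, 3, 0, 10, 13, 12, 5, 9] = (0 8 3 6 2 11 13 5 14 9)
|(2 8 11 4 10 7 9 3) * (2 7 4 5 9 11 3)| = 14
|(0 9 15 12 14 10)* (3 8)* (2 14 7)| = |(0 9 15 12 7 2 14 10)(3 8)| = 8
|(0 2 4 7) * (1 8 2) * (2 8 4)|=4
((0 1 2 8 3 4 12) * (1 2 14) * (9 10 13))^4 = ((0 2 8 3 4 12)(1 14)(9 10 13))^4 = (14)(0 4 8)(2 12 3)(9 10 13)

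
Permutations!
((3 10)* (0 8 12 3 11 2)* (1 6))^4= (0 10 8 11 12 2 3)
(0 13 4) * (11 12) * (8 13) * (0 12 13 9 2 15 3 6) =(0 8 9 2 15 3 6)(4 12 11 13) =[8, 1, 15, 6, 12, 5, 0, 7, 9, 2, 10, 13, 11, 4, 14, 3]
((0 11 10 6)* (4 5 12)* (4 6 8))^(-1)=((0 11 10 8 4 5 12 6))^(-1)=(0 6 12 5 4 8 10 11)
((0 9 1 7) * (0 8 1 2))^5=(0 2 9)(1 8 7)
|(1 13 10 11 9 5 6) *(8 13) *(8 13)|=7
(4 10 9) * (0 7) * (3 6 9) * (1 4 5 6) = [7, 4, 2, 1, 10, 6, 9, 0, 8, 5, 3] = (0 7)(1 4 10 3)(5 6 9)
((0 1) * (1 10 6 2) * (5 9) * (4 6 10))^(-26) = ((10)(0 4 6 2 1)(5 9))^(-26) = (10)(0 1 2 6 4)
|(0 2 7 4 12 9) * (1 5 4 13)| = |(0 2 7 13 1 5 4 12 9)| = 9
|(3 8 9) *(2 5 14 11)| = |(2 5 14 11)(3 8 9)| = 12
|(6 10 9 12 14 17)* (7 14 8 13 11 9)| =|(6 10 7 14 17)(8 13 11 9 12)| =5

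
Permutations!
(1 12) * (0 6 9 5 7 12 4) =[6, 4, 2, 3, 0, 7, 9, 12, 8, 5, 10, 11, 1] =(0 6 9 5 7 12 1 4)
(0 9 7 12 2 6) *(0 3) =[9, 1, 6, 0, 4, 5, 3, 12, 8, 7, 10, 11, 2] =(0 9 7 12 2 6 3)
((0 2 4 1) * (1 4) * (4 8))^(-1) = (0 1 2)(4 8)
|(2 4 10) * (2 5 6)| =5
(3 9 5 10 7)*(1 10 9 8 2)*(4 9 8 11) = (1 10 7 3 11 4 9 5 8 2) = [0, 10, 1, 11, 9, 8, 6, 3, 2, 5, 7, 4]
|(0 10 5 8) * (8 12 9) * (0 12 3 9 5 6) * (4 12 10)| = 9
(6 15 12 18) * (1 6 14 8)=(1 6 15 12 18 14 8)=[0, 6, 2, 3, 4, 5, 15, 7, 1, 9, 10, 11, 18, 13, 8, 12, 16, 17, 14]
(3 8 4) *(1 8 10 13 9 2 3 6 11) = (1 8 4 6 11)(2 3 10 13 9) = [0, 8, 3, 10, 6, 5, 11, 7, 4, 2, 13, 1, 12, 9]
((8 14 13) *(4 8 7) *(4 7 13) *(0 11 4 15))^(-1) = (0 15 14 8 4 11)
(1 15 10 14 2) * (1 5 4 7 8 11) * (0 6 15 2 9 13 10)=(0 6 15)(1 2 5 4 7 8 11)(9 13 10 14)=[6, 2, 5, 3, 7, 4, 15, 8, 11, 13, 14, 1, 12, 10, 9, 0]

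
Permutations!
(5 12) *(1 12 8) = [0, 12, 2, 3, 4, 8, 6, 7, 1, 9, 10, 11, 5] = (1 12 5 8)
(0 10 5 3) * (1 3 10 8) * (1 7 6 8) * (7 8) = (0 1 3)(5 10)(6 7) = [1, 3, 2, 0, 4, 10, 7, 6, 8, 9, 5]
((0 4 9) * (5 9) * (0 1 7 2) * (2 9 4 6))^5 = (0 2 6)(1 9 7)(4 5)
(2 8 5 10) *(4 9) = (2 8 5 10)(4 9) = [0, 1, 8, 3, 9, 10, 6, 7, 5, 4, 2]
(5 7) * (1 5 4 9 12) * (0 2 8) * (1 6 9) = [2, 5, 8, 3, 1, 7, 9, 4, 0, 12, 10, 11, 6] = (0 2 8)(1 5 7 4)(6 9 12)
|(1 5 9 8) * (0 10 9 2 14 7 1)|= 20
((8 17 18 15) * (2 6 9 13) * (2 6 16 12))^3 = (8 15 18 17) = ((2 16 12)(6 9 13)(8 17 18 15))^3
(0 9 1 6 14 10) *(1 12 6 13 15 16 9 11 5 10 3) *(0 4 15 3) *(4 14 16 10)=[11, 13, 2, 1, 15, 4, 16, 7, 8, 12, 14, 5, 6, 3, 0, 10, 9]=(0 11 5 4 15 10 14)(1 13 3)(6 16 9 12)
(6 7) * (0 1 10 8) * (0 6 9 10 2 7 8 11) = (0 1 2 7 9 10 11)(6 8) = [1, 2, 7, 3, 4, 5, 8, 9, 6, 10, 11, 0]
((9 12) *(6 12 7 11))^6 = (6 12 9 7 11)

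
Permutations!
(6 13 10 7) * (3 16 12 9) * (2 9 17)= (2 9 3 16 12 17)(6 13 10 7)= [0, 1, 9, 16, 4, 5, 13, 6, 8, 3, 7, 11, 17, 10, 14, 15, 12, 2]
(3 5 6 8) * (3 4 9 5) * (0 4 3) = (0 4 9 5 6 8 3) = [4, 1, 2, 0, 9, 6, 8, 7, 3, 5]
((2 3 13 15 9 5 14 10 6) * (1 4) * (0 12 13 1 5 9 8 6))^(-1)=((0 12 13 15 8 6 2 3 1 4 5 14 10))^(-1)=(0 10 14 5 4 1 3 2 6 8 15 13 12)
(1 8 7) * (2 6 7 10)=(1 8 10 2 6 7)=[0, 8, 6, 3, 4, 5, 7, 1, 10, 9, 2]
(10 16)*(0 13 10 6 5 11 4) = (0 13 10 16 6 5 11 4) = [13, 1, 2, 3, 0, 11, 5, 7, 8, 9, 16, 4, 12, 10, 14, 15, 6]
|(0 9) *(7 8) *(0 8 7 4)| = 4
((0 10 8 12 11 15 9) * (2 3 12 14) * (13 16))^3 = ((0 10 8 14 2 3 12 11 15 9)(13 16))^3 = (0 14 12 9 8 3 15 10 2 11)(13 16)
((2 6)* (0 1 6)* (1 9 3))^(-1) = (0 2 6 1 3 9)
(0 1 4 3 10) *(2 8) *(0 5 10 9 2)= [1, 4, 8, 9, 3, 10, 6, 7, 0, 2, 5]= (0 1 4 3 9 2 8)(5 10)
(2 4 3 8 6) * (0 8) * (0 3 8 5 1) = (0 5 1)(2 4 8 6) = [5, 0, 4, 3, 8, 1, 2, 7, 6]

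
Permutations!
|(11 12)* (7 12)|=|(7 12 11)|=3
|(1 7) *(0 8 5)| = 6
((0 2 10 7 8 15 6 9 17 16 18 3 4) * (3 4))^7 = (0 9 10 16 8 4 6 2 17 7 18 15)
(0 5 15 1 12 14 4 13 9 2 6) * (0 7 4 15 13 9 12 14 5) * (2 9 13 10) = (1 14 15)(2 6 7 4 13 12 5 10) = [0, 14, 6, 3, 13, 10, 7, 4, 8, 9, 2, 11, 5, 12, 15, 1]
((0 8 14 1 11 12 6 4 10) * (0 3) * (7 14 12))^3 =(0 6 3 12 10 8 4)(1 14 7 11)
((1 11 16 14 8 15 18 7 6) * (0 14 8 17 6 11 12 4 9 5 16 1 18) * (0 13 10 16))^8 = (0 12 18)(1 6 5)(4 7 14)(8 10 15 16 13)(9 11 17)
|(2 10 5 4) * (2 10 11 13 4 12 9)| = |(2 11 13 4 10 5 12 9)| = 8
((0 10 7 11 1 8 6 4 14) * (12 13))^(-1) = (0 14 4 6 8 1 11 7 10)(12 13)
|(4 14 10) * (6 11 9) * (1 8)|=|(1 8)(4 14 10)(6 11 9)|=6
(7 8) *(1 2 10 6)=[0, 2, 10, 3, 4, 5, 1, 8, 7, 9, 6]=(1 2 10 6)(7 8)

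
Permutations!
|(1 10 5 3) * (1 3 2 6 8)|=|(1 10 5 2 6 8)|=6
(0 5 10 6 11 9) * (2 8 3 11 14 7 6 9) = [5, 1, 8, 11, 4, 10, 14, 6, 3, 0, 9, 2, 12, 13, 7] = (0 5 10 9)(2 8 3 11)(6 14 7)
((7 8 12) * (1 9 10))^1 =(1 9 10)(7 8 12)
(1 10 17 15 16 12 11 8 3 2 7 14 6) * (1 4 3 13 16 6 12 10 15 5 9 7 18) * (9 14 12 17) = (1 15 6 4 3 2 18)(5 14 17)(7 12 11 8 13 16 10 9) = [0, 15, 18, 2, 3, 14, 4, 12, 13, 7, 9, 8, 11, 16, 17, 6, 10, 5, 1]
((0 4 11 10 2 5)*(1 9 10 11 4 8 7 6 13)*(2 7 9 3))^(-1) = (0 5 2 3 1 13 6 7 10 9 8)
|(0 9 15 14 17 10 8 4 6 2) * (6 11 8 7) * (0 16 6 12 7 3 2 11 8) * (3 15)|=28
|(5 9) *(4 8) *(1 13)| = 2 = |(1 13)(4 8)(5 9)|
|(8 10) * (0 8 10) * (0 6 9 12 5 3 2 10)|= |(0 8 6 9 12 5 3 2 10)|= 9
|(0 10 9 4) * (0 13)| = 5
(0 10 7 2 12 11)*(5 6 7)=(0 10 5 6 7 2 12 11)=[10, 1, 12, 3, 4, 6, 7, 2, 8, 9, 5, 0, 11]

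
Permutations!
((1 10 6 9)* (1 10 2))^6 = ((1 2)(6 9 10))^6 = (10)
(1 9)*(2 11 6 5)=(1 9)(2 11 6 5)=[0, 9, 11, 3, 4, 2, 5, 7, 8, 1, 10, 6]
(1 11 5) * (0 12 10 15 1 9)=(0 12 10 15 1 11 5 9)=[12, 11, 2, 3, 4, 9, 6, 7, 8, 0, 15, 5, 10, 13, 14, 1]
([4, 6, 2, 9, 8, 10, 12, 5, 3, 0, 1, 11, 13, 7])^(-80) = (1 7 6 5 12 10 13)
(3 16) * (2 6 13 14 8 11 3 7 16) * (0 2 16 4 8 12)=(0 2 6 13 14 12)(3 16 7 4 8 11)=[2, 1, 6, 16, 8, 5, 13, 4, 11, 9, 10, 3, 0, 14, 12, 15, 7]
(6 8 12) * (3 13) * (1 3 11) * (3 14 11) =(1 14 11)(3 13)(6 8 12) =[0, 14, 2, 13, 4, 5, 8, 7, 12, 9, 10, 1, 6, 3, 11]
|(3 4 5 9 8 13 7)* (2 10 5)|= 9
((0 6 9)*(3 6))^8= ((0 3 6 9))^8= (9)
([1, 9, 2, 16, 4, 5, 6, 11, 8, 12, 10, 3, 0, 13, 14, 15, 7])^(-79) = (0 1 9 12)(3 16 7 11)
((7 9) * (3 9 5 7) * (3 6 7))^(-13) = (3 6 5 9 7)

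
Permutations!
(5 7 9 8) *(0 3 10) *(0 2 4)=(0 3 10 2 4)(5 7 9 8)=[3, 1, 4, 10, 0, 7, 6, 9, 5, 8, 2]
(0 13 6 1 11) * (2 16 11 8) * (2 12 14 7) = (0 13 6 1 8 12 14 7 2 16 11) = [13, 8, 16, 3, 4, 5, 1, 2, 12, 9, 10, 0, 14, 6, 7, 15, 11]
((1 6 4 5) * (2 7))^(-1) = (1 5 4 6)(2 7)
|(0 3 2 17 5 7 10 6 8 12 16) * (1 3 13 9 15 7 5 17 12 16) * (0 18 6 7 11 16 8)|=|(0 13 9 15 11 16 18 6)(1 3 2 12)(7 10)|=8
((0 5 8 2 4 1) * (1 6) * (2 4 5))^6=((0 2 5 8 4 6 1))^6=(0 1 6 4 8 5 2)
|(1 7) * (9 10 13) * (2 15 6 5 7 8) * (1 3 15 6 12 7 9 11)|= |(1 8 2 6 5 9 10 13 11)(3 15 12 7)|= 36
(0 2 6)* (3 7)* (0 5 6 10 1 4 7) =(0 2 10 1 4 7 3)(5 6) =[2, 4, 10, 0, 7, 6, 5, 3, 8, 9, 1]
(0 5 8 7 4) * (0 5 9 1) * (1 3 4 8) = [9, 0, 2, 4, 5, 1, 6, 8, 7, 3] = (0 9 3 4 5 1)(7 8)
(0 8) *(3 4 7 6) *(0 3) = (0 8 3 4 7 6) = [8, 1, 2, 4, 7, 5, 0, 6, 3]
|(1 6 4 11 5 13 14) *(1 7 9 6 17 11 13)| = 12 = |(1 17 11 5)(4 13 14 7 9 6)|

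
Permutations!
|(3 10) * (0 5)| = 2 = |(0 5)(3 10)|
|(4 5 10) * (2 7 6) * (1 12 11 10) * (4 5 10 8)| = |(1 12 11 8 4 10 5)(2 7 6)| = 21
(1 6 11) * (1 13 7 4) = (1 6 11 13 7 4) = [0, 6, 2, 3, 1, 5, 11, 4, 8, 9, 10, 13, 12, 7]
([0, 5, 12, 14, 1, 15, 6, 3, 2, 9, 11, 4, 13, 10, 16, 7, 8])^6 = (1 16 11 3 13 15 2)(4 14 10 7 12 5 8)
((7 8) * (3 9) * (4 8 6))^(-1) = (3 9)(4 6 7 8)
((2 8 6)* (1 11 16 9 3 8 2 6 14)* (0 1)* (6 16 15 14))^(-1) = ((0 1 11 15 14)(3 8 6 16 9))^(-1) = (0 14 15 11 1)(3 9 16 6 8)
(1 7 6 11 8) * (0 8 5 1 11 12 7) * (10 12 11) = (0 8 10 12 7 6 11 5 1) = [8, 0, 2, 3, 4, 1, 11, 6, 10, 9, 12, 5, 7]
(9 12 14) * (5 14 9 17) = (5 14 17)(9 12) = [0, 1, 2, 3, 4, 14, 6, 7, 8, 12, 10, 11, 9, 13, 17, 15, 16, 5]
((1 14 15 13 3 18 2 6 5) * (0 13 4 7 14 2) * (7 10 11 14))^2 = (0 3)(1 6)(2 5)(4 11 15 10 14)(13 18)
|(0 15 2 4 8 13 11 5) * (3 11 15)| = |(0 3 11 5)(2 4 8 13 15)| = 20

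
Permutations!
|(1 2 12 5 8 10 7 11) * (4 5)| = 9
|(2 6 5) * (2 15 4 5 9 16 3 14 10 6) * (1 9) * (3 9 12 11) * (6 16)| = |(1 12 11 3 14 10 16 9 6)(4 5 15)| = 9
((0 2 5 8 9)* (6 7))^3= ((0 2 5 8 9)(6 7))^3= (0 8 2 9 5)(6 7)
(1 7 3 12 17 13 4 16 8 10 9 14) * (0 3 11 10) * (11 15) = (0 3 12 17 13 4 16 8)(1 7 15 11 10 9 14) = [3, 7, 2, 12, 16, 5, 6, 15, 0, 14, 9, 10, 17, 4, 1, 11, 8, 13]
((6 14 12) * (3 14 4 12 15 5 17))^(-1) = ((3 14 15 5 17)(4 12 6))^(-1) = (3 17 5 15 14)(4 6 12)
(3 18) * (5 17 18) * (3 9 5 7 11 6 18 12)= (3 7 11 6 18 9 5 17 12)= [0, 1, 2, 7, 4, 17, 18, 11, 8, 5, 10, 6, 3, 13, 14, 15, 16, 12, 9]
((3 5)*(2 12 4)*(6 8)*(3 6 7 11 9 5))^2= (2 4 12)(5 8 11)(6 7 9)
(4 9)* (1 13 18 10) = (1 13 18 10)(4 9) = [0, 13, 2, 3, 9, 5, 6, 7, 8, 4, 1, 11, 12, 18, 14, 15, 16, 17, 10]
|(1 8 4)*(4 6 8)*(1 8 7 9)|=|(1 4 8 6 7 9)|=6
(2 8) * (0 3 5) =(0 3 5)(2 8) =[3, 1, 8, 5, 4, 0, 6, 7, 2]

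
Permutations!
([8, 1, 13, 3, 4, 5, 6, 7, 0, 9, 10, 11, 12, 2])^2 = [0, 1, 2, 3, 4, 5, 6, 7, 8, 9, 10, 11, 12, 13]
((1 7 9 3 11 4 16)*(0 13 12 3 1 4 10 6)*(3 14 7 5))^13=(0 13 12 14 7 9 1 5 3 11 10 6)(4 16)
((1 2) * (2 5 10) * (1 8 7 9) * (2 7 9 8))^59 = ((1 5 10 7 8 9))^59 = (1 9 8 7 10 5)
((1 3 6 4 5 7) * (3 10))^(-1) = (1 7 5 4 6 3 10)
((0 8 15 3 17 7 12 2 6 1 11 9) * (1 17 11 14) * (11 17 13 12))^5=(0 7 15 9 17 8 11 3)(1 14)(2 6 13 12)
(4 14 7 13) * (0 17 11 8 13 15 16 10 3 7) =(0 17 11 8 13 4 14)(3 7 15 16 10) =[17, 1, 2, 7, 14, 5, 6, 15, 13, 9, 3, 8, 12, 4, 0, 16, 10, 11]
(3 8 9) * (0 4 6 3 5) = (0 4 6 3 8 9 5) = [4, 1, 2, 8, 6, 0, 3, 7, 9, 5]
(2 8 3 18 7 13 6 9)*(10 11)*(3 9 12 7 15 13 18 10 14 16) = [0, 1, 8, 10, 4, 5, 12, 18, 9, 2, 11, 14, 7, 6, 16, 13, 3, 17, 15] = (2 8 9)(3 10 11 14 16)(6 12 7 18 15 13)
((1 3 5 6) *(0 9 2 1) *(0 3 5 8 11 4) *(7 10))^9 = ((0 9 2 1 5 6 3 8 11 4)(7 10))^9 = (0 4 11 8 3 6 5 1 2 9)(7 10)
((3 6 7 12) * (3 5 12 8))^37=(3 6 7 8)(5 12)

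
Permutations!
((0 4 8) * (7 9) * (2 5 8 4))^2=((0 2 5 8)(7 9))^2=(9)(0 5)(2 8)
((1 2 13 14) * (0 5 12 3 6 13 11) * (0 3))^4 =((0 5 12)(1 2 11 3 6 13 14))^4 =(0 5 12)(1 6 2 13 11 14 3)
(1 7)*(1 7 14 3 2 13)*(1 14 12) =(1 12)(2 13 14 3) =[0, 12, 13, 2, 4, 5, 6, 7, 8, 9, 10, 11, 1, 14, 3]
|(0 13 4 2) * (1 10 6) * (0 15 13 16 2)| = 6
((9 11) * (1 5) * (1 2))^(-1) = (1 2 5)(9 11)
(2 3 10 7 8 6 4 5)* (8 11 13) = (2 3 10 7 11 13 8 6 4 5) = [0, 1, 3, 10, 5, 2, 4, 11, 6, 9, 7, 13, 12, 8]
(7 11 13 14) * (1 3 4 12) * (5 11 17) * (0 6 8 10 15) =(0 6 8 10 15)(1 3 4 12)(5 11 13 14 7 17) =[6, 3, 2, 4, 12, 11, 8, 17, 10, 9, 15, 13, 1, 14, 7, 0, 16, 5]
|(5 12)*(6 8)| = 2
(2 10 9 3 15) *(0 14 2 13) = [14, 1, 10, 15, 4, 5, 6, 7, 8, 3, 9, 11, 12, 0, 2, 13] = (0 14 2 10 9 3 15 13)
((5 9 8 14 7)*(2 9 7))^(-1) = (2 14 8 9)(5 7)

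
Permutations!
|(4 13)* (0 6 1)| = |(0 6 1)(4 13)| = 6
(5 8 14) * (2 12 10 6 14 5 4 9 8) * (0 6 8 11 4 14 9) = (14)(0 6 9 11 4)(2 12 10 8 5) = [6, 1, 12, 3, 0, 2, 9, 7, 5, 11, 8, 4, 10, 13, 14]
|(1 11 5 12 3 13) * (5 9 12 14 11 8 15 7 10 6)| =13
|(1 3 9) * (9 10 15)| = |(1 3 10 15 9)| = 5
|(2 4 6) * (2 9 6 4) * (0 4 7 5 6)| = |(0 4 7 5 6 9)| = 6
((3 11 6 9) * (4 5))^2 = (3 6)(9 11)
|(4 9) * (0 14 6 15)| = |(0 14 6 15)(4 9)| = 4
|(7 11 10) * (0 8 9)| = 3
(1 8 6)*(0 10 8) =(0 10 8 6 1) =[10, 0, 2, 3, 4, 5, 1, 7, 6, 9, 8]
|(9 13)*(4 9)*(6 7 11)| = 3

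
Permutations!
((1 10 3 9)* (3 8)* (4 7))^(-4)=(1 10 8 3 9)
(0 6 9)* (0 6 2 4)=(0 2 4)(6 9)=[2, 1, 4, 3, 0, 5, 9, 7, 8, 6]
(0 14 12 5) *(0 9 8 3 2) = (0 14 12 5 9 8 3 2) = [14, 1, 0, 2, 4, 9, 6, 7, 3, 8, 10, 11, 5, 13, 12]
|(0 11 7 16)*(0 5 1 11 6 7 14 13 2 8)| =|(0 6 7 16 5 1 11 14 13 2 8)| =11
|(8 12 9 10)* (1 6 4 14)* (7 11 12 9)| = 12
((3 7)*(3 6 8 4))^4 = (3 4 8 6 7)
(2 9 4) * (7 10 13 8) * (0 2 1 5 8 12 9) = (0 2)(1 5 8 7 10 13 12 9 4) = [2, 5, 0, 3, 1, 8, 6, 10, 7, 4, 13, 11, 9, 12]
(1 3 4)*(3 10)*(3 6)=[0, 10, 2, 4, 1, 5, 3, 7, 8, 9, 6]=(1 10 6 3 4)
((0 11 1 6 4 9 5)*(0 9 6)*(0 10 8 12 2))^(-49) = (12)(4 6)(5 9)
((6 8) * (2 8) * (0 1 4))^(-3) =((0 1 4)(2 8 6))^(-3) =(8)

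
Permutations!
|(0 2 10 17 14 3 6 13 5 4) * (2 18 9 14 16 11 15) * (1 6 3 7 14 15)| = |(0 18 9 15 2 10 17 16 11 1 6 13 5 4)(7 14)| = 14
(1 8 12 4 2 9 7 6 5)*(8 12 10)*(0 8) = (0 8 10)(1 12 4 2 9 7 6 5) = [8, 12, 9, 3, 2, 1, 5, 6, 10, 7, 0, 11, 4]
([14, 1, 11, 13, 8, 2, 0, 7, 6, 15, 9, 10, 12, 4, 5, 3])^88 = [4, 1, 0, 10, 15, 6, 13, 7, 3, 2, 5, 14, 12, 9, 8, 11]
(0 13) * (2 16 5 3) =(0 13)(2 16 5 3) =[13, 1, 16, 2, 4, 3, 6, 7, 8, 9, 10, 11, 12, 0, 14, 15, 5]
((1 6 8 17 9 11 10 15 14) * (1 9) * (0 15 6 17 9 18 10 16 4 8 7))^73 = ((0 15 14 18 10 6 7)(1 17)(4 8 9 11 16))^73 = (0 18 7 14 6 15 10)(1 17)(4 11 8 16 9)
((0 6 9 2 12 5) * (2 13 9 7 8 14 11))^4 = (0 14 5 8 12 7 2 6 11)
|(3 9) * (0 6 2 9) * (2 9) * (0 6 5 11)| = |(0 5 11)(3 6 9)| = 3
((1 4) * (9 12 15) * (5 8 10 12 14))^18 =((1 4)(5 8 10 12 15 9 14))^18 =(5 15 8 9 10 14 12)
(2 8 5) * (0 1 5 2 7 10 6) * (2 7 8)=(0 1 5 8 7 10 6)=[1, 5, 2, 3, 4, 8, 0, 10, 7, 9, 6]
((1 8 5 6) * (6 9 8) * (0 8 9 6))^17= (9)(0 5 1 8 6)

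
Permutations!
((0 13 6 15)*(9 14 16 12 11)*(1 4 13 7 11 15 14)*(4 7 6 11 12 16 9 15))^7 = ((16)(0 6 14 9 1 7 12 4 13 11 15))^7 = (16)(0 4 9 15 12 14 11 7 6 13 1)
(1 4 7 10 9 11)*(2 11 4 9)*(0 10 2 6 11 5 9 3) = (0 10 6 11 1 3)(2 5 9 4 7) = [10, 3, 5, 0, 7, 9, 11, 2, 8, 4, 6, 1]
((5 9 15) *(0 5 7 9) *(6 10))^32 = (7 15 9)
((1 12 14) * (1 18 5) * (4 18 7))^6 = ((1 12 14 7 4 18 5))^6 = (1 5 18 4 7 14 12)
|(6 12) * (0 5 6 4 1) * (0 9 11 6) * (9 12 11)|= 6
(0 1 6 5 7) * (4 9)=[1, 6, 2, 3, 9, 7, 5, 0, 8, 4]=(0 1 6 5 7)(4 9)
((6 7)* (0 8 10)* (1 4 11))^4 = ((0 8 10)(1 4 11)(6 7))^4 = (0 8 10)(1 4 11)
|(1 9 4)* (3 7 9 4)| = 6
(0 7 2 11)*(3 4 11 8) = (0 7 2 8 3 4 11) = [7, 1, 8, 4, 11, 5, 6, 2, 3, 9, 10, 0]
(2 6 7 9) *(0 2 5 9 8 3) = (0 2 6 7 8 3)(5 9) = [2, 1, 6, 0, 4, 9, 7, 8, 3, 5]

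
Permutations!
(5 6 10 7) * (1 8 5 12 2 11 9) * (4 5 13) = (1 8 13 4 5 6 10 7 12 2 11 9) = [0, 8, 11, 3, 5, 6, 10, 12, 13, 1, 7, 9, 2, 4]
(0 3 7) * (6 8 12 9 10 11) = [3, 1, 2, 7, 4, 5, 8, 0, 12, 10, 11, 6, 9] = (0 3 7)(6 8 12 9 10 11)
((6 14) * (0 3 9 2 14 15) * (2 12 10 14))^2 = ((0 3 9 12 10 14 6 15))^2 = (0 9 10 6)(3 12 14 15)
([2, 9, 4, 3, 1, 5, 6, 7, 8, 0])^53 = [1, 2, 9, 3, 0, 5, 6, 7, 8, 4]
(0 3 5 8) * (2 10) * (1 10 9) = (0 3 5 8)(1 10 2 9) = [3, 10, 9, 5, 4, 8, 6, 7, 0, 1, 2]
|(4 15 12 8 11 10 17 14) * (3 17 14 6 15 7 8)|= |(3 17 6 15 12)(4 7 8 11 10 14)|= 30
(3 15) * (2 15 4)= (2 15 3 4)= [0, 1, 15, 4, 2, 5, 6, 7, 8, 9, 10, 11, 12, 13, 14, 3]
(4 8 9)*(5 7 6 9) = (4 8 5 7 6 9) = [0, 1, 2, 3, 8, 7, 9, 6, 5, 4]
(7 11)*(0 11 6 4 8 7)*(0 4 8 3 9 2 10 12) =(0 11 4 3 9 2 10 12)(6 8 7) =[11, 1, 10, 9, 3, 5, 8, 6, 7, 2, 12, 4, 0]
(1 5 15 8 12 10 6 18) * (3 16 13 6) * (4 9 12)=(1 5 15 8 4 9 12 10 3 16 13 6 18)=[0, 5, 2, 16, 9, 15, 18, 7, 4, 12, 3, 11, 10, 6, 14, 8, 13, 17, 1]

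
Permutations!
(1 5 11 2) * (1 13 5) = (2 13 5 11) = [0, 1, 13, 3, 4, 11, 6, 7, 8, 9, 10, 2, 12, 5]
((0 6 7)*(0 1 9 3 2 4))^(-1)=(0 4 2 3 9 1 7 6)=((0 6 7 1 9 3 2 4))^(-1)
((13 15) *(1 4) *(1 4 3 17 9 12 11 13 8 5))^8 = ((1 3 17 9 12 11 13 15 8 5))^8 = (1 8 13 12 17)(3 5 15 11 9)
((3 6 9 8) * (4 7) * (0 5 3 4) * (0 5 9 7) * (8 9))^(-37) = ((9)(0 8 4)(3 6 7 5))^(-37) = (9)(0 4 8)(3 5 7 6)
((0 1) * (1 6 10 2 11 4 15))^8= (15)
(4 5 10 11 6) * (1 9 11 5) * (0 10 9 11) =(0 10 5 9)(1 11 6 4) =[10, 11, 2, 3, 1, 9, 4, 7, 8, 0, 5, 6]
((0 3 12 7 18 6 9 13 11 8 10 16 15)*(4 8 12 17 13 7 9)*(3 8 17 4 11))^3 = (0 16 8 15 10)(3 13 17 4)(6 9)(7 11)(12 18)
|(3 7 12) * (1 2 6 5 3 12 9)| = |(12)(1 2 6 5 3 7 9)| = 7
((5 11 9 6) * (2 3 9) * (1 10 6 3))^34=(1 11 6)(2 5 10)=((1 10 6 5 11 2)(3 9))^34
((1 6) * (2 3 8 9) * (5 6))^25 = (1 5 6)(2 3 8 9)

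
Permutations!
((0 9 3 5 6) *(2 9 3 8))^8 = ((0 3 5 6)(2 9 8))^8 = (2 8 9)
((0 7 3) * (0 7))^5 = (3 7)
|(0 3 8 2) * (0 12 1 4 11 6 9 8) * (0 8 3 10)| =|(0 10)(1 4 11 6 9 3 8 2 12)| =18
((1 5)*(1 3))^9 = (5)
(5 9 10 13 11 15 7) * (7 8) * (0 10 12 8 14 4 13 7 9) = (0 10 7 5)(4 13 11 15 14)(8 9 12) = [10, 1, 2, 3, 13, 0, 6, 5, 9, 12, 7, 15, 8, 11, 4, 14]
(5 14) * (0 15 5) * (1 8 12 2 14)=[15, 8, 14, 3, 4, 1, 6, 7, 12, 9, 10, 11, 2, 13, 0, 5]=(0 15 5 1 8 12 2 14)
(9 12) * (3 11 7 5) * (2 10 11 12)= (2 10 11 7 5 3 12 9)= [0, 1, 10, 12, 4, 3, 6, 5, 8, 2, 11, 7, 9]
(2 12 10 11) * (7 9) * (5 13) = (2 12 10 11)(5 13)(7 9) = [0, 1, 12, 3, 4, 13, 6, 9, 8, 7, 11, 2, 10, 5]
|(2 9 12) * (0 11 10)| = |(0 11 10)(2 9 12)| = 3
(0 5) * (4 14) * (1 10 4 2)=(0 5)(1 10 4 14 2)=[5, 10, 1, 3, 14, 0, 6, 7, 8, 9, 4, 11, 12, 13, 2]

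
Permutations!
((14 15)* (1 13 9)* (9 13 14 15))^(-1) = ((15)(1 14 9))^(-1) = (15)(1 9 14)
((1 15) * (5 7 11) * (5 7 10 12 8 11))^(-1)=(1 15)(5 7 11 8 12 10)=((1 15)(5 10 12 8 11 7))^(-1)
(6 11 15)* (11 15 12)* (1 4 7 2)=(1 4 7 2)(6 15)(11 12)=[0, 4, 1, 3, 7, 5, 15, 2, 8, 9, 10, 12, 11, 13, 14, 6]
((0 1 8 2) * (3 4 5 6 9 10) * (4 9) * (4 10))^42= (10)(0 8)(1 2)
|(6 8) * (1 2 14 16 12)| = 10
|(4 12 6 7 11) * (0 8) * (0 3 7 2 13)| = |(0 8 3 7 11 4 12 6 2 13)| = 10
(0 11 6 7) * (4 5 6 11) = (11)(0 4 5 6 7) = [4, 1, 2, 3, 5, 6, 7, 0, 8, 9, 10, 11]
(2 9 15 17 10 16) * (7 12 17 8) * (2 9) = (7 12 17 10 16 9 15 8) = [0, 1, 2, 3, 4, 5, 6, 12, 7, 15, 16, 11, 17, 13, 14, 8, 9, 10]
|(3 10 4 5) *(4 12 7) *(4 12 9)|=|(3 10 9 4 5)(7 12)|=10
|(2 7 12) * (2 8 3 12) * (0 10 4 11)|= 12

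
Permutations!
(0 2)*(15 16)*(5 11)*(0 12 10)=(0 2 12 10)(5 11)(15 16)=[2, 1, 12, 3, 4, 11, 6, 7, 8, 9, 0, 5, 10, 13, 14, 16, 15]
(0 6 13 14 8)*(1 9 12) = [6, 9, 2, 3, 4, 5, 13, 7, 0, 12, 10, 11, 1, 14, 8] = (0 6 13 14 8)(1 9 12)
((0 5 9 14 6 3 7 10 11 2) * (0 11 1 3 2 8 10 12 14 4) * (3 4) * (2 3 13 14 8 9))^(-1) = (0 4 1 10 8 12 7 3 6 14 13 9 11 2 5)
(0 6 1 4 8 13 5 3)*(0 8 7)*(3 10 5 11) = [6, 4, 2, 8, 7, 10, 1, 0, 13, 9, 5, 3, 12, 11] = (0 6 1 4 7)(3 8 13 11)(5 10)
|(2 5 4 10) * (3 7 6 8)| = 4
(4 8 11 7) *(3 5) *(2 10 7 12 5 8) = (2 10 7 4)(3 8 11 12 5) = [0, 1, 10, 8, 2, 3, 6, 4, 11, 9, 7, 12, 5]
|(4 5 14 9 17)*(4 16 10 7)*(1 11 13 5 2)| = |(1 11 13 5 14 9 17 16 10 7 4 2)| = 12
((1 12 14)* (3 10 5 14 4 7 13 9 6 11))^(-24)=((1 12 4 7 13 9 6 11 3 10 5 14))^(-24)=(14)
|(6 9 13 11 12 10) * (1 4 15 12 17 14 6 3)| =6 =|(1 4 15 12 10 3)(6 9 13 11 17 14)|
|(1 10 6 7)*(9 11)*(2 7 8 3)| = 14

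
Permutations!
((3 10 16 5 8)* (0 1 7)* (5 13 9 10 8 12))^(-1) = (0 7 1)(3 8)(5 12)(9 13 16 10)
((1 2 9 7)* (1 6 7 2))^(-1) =((2 9)(6 7))^(-1) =(2 9)(6 7)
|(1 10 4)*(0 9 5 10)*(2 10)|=|(0 9 5 2 10 4 1)|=7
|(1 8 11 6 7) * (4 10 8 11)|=|(1 11 6 7)(4 10 8)|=12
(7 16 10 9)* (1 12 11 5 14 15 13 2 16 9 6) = (1 12 11 5 14 15 13 2 16 10 6)(7 9) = [0, 12, 16, 3, 4, 14, 1, 9, 8, 7, 6, 5, 11, 2, 15, 13, 10]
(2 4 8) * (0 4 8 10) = (0 4 10)(2 8) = [4, 1, 8, 3, 10, 5, 6, 7, 2, 9, 0]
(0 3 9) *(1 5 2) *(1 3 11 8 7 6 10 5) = (0 11 8 7 6 10 5 2 3 9) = [11, 1, 3, 9, 4, 2, 10, 6, 7, 0, 5, 8]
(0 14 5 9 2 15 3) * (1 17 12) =[14, 17, 15, 0, 4, 9, 6, 7, 8, 2, 10, 11, 1, 13, 5, 3, 16, 12] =(0 14 5 9 2 15 3)(1 17 12)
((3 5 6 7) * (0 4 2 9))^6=(0 2)(3 6)(4 9)(5 7)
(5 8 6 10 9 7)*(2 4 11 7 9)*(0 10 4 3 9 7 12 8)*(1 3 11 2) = (0 10 1 3 9 7 5)(2 11 12 8 6 4) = [10, 3, 11, 9, 2, 0, 4, 5, 6, 7, 1, 12, 8]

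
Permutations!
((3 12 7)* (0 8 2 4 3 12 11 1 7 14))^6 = ((0 8 2 4 3 11 1 7 12 14))^6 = (0 1 2 12 3)(4 14 11 8 7)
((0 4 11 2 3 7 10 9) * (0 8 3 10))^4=(0 10 7 2 3 11 8 4 9)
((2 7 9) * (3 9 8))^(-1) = (2 9 3 8 7)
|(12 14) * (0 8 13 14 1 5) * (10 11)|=14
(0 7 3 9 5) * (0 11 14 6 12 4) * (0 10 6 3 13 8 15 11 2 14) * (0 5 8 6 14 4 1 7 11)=(0 11 5 2 4 10 14 3 9 8 15)(1 7 13 6 12)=[11, 7, 4, 9, 10, 2, 12, 13, 15, 8, 14, 5, 1, 6, 3, 0]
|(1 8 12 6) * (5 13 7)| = 12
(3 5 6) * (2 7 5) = (2 7 5 6 3) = [0, 1, 7, 2, 4, 6, 3, 5]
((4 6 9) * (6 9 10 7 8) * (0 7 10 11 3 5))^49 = (11)(4 9)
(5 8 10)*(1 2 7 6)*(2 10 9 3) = (1 10 5 8 9 3 2 7 6) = [0, 10, 7, 2, 4, 8, 1, 6, 9, 3, 5]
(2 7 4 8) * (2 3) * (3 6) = (2 7 4 8 6 3) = [0, 1, 7, 2, 8, 5, 3, 4, 6]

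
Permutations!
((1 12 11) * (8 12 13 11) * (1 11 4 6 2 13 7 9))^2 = (1 9 7)(2 4)(6 13)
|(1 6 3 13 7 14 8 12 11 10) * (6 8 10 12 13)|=6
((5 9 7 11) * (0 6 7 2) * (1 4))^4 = (0 5 6 9 7 2 11)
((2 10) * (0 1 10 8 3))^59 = ((0 1 10 2 8 3))^59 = (0 3 8 2 10 1)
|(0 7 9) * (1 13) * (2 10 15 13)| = 15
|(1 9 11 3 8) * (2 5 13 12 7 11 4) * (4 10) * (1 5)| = 35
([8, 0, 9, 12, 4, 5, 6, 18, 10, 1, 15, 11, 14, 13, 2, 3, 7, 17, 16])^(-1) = (0 1 9 2 14 12 3 15 10 8)(7 16 18)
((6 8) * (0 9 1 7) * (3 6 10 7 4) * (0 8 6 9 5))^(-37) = ((0 5)(1 4 3 9)(7 8 10))^(-37) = (0 5)(1 9 3 4)(7 10 8)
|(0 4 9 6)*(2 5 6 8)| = 7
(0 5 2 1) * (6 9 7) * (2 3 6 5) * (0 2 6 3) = (0 6 9 7 5)(1 2) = [6, 2, 1, 3, 4, 0, 9, 5, 8, 7]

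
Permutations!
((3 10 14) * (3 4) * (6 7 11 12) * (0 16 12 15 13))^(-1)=(0 13 15 11 7 6 12 16)(3 4 14 10)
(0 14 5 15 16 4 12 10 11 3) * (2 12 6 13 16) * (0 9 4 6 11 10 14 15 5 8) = (0 15 2 12 14 8)(3 9 4 11)(6 13 16) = [15, 1, 12, 9, 11, 5, 13, 7, 0, 4, 10, 3, 14, 16, 8, 2, 6]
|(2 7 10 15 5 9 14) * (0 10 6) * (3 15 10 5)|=|(0 5 9 14 2 7 6)(3 15)|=14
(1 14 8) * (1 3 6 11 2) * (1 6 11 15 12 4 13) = (1 14 8 3 11 2 6 15 12 4 13) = [0, 14, 6, 11, 13, 5, 15, 7, 3, 9, 10, 2, 4, 1, 8, 12]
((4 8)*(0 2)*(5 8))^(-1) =(0 2)(4 8 5)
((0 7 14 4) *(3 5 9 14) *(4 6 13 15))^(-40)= (15)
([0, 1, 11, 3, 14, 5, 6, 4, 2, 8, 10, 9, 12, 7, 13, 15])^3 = [0, 1, 8, 3, 7, 5, 6, 13, 9, 11, 10, 2, 12, 14, 4, 15]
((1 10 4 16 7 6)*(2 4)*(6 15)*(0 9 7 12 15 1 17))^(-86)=((0 9 7 1 10 2 4 16 12 15 6 17))^(-86)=(0 6 12 4 10 7)(1 9 17 15 16 2)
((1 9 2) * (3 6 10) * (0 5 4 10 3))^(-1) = ((0 5 4 10)(1 9 2)(3 6))^(-1) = (0 10 4 5)(1 2 9)(3 6)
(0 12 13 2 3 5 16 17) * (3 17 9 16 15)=[12, 1, 17, 5, 4, 15, 6, 7, 8, 16, 10, 11, 13, 2, 14, 3, 9, 0]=(0 12 13 2 17)(3 5 15)(9 16)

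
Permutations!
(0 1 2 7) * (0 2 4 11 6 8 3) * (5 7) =(0 1 4 11 6 8 3)(2 5 7) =[1, 4, 5, 0, 11, 7, 8, 2, 3, 9, 10, 6]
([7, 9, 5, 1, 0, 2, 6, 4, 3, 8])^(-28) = [4, 1, 2, 3, 7, 5, 6, 0, 8, 9]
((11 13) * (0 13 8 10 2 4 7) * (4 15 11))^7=(0 7 4 13)(2 11 10 15 8)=((0 13 4 7)(2 15 11 8 10))^7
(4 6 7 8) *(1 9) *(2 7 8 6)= (1 9)(2 7 6 8 4)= [0, 9, 7, 3, 2, 5, 8, 6, 4, 1]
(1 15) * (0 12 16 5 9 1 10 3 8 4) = (0 12 16 5 9 1 15 10 3 8 4) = [12, 15, 2, 8, 0, 9, 6, 7, 4, 1, 3, 11, 16, 13, 14, 10, 5]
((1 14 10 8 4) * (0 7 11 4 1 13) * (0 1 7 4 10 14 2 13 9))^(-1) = (14)(0 9 4)(1 13 2)(7 8 10 11)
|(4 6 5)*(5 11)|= 4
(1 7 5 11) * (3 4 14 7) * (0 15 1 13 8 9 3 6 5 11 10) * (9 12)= (0 15 1 6 5 10)(3 4 14 7 11 13 8 12 9)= [15, 6, 2, 4, 14, 10, 5, 11, 12, 3, 0, 13, 9, 8, 7, 1]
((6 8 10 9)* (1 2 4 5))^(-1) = (1 5 4 2)(6 9 10 8)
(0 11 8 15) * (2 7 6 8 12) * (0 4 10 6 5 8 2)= (0 11 12)(2 7 5 8 15 4 10 6)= [11, 1, 7, 3, 10, 8, 2, 5, 15, 9, 6, 12, 0, 13, 14, 4]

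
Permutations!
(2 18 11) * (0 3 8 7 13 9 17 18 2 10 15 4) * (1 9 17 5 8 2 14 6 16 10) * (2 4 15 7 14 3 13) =[13, 9, 3, 4, 0, 8, 16, 2, 14, 5, 7, 1, 12, 17, 6, 15, 10, 18, 11] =(0 13 17 18 11 1 9 5 8 14 6 16 10 7 2 3 4)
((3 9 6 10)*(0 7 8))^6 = ((0 7 8)(3 9 6 10))^6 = (3 6)(9 10)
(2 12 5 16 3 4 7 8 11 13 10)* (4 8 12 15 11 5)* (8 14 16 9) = (2 15 11 13 10)(3 14 16)(4 7 12)(5 9 8) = [0, 1, 15, 14, 7, 9, 6, 12, 5, 8, 2, 13, 4, 10, 16, 11, 3]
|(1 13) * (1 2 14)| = |(1 13 2 14)| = 4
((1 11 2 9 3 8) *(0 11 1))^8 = (0 2 3)(8 11 9)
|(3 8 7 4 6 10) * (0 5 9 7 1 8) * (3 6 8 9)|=30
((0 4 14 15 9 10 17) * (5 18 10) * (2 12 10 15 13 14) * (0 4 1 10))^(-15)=((0 1 10 17 4 2 12)(5 18 15 9)(13 14))^(-15)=(0 12 2 4 17 10 1)(5 18 15 9)(13 14)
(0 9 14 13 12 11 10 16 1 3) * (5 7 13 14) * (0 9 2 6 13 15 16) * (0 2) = [0, 3, 6, 9, 4, 7, 13, 15, 8, 5, 2, 10, 11, 12, 14, 16, 1] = (1 3 9 5 7 15 16)(2 6 13 12 11 10)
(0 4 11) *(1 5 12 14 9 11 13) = [4, 5, 2, 3, 13, 12, 6, 7, 8, 11, 10, 0, 14, 1, 9] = (0 4 13 1 5 12 14 9 11)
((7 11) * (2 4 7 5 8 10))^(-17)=(2 5 4 8 7 10 11)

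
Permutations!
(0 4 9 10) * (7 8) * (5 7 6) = (0 4 9 10)(5 7 8 6) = [4, 1, 2, 3, 9, 7, 5, 8, 6, 10, 0]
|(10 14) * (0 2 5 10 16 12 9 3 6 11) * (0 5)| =18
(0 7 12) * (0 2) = (0 7 12 2) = [7, 1, 0, 3, 4, 5, 6, 12, 8, 9, 10, 11, 2]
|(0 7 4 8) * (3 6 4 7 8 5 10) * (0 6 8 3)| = 7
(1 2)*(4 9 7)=(1 2)(4 9 7)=[0, 2, 1, 3, 9, 5, 6, 4, 8, 7]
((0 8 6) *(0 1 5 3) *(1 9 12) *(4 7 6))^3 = (0 7 12 3 4 9 5 8 6 1)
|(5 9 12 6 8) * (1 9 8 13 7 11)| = 14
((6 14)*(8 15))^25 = ((6 14)(8 15))^25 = (6 14)(8 15)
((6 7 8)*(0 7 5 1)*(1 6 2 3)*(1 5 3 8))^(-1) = ((0 7 1)(2 8)(3 5 6))^(-1) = (0 1 7)(2 8)(3 6 5)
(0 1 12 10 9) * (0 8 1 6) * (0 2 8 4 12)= (0 6 2 8 1)(4 12 10 9)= [6, 0, 8, 3, 12, 5, 2, 7, 1, 4, 9, 11, 10]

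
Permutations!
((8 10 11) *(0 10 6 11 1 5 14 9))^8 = (0 1 14)(5 9 10)(6 8 11)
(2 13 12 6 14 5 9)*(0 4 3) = [4, 1, 13, 0, 3, 9, 14, 7, 8, 2, 10, 11, 6, 12, 5] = (0 4 3)(2 13 12 6 14 5 9)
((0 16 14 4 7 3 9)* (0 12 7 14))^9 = (0 16)(3 9 12 7)(4 14)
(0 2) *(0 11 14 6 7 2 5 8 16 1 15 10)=(0 5 8 16 1 15 10)(2 11 14 6 7)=[5, 15, 11, 3, 4, 8, 7, 2, 16, 9, 0, 14, 12, 13, 6, 10, 1]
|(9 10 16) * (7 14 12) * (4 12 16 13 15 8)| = |(4 12 7 14 16 9 10 13 15 8)| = 10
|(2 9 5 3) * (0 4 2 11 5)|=12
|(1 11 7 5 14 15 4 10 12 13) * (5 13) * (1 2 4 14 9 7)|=8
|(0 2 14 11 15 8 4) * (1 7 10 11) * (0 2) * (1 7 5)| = 8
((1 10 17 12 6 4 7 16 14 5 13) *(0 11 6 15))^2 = ((0 11 6 4 7 16 14 5 13 1 10 17 12 15))^2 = (0 6 7 14 13 10 12)(1 17 15 11 4 16 5)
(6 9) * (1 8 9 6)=(1 8 9)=[0, 8, 2, 3, 4, 5, 6, 7, 9, 1]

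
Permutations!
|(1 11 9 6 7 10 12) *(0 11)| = 8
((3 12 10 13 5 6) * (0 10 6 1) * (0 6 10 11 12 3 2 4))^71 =((0 11 12 10 13 5 1 6 2 4))^71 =(0 11 12 10 13 5 1 6 2 4)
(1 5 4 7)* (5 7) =(1 7)(4 5) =[0, 7, 2, 3, 5, 4, 6, 1]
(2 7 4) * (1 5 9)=(1 5 9)(2 7 4)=[0, 5, 7, 3, 2, 9, 6, 4, 8, 1]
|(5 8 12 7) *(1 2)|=|(1 2)(5 8 12 7)|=4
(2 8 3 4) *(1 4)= (1 4 2 8 3)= [0, 4, 8, 1, 2, 5, 6, 7, 3]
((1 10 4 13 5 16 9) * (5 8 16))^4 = ((1 10 4 13 8 16 9))^4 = (1 8 10 16 4 9 13)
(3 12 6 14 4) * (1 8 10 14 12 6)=(1 8 10 14 4 3 6 12)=[0, 8, 2, 6, 3, 5, 12, 7, 10, 9, 14, 11, 1, 13, 4]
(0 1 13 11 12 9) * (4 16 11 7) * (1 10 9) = (0 10 9)(1 13 7 4 16 11 12) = [10, 13, 2, 3, 16, 5, 6, 4, 8, 0, 9, 12, 1, 7, 14, 15, 11]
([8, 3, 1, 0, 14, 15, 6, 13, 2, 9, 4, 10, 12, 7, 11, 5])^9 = (0 3 1 2 8)(4 14 11 10)(5 15)(7 13)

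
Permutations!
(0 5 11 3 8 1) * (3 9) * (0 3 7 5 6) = (0 6)(1 3 8)(5 11 9 7) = [6, 3, 2, 8, 4, 11, 0, 5, 1, 7, 10, 9]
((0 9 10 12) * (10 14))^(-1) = (0 12 10 14 9)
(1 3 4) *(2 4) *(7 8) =(1 3 2 4)(7 8) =[0, 3, 4, 2, 1, 5, 6, 8, 7]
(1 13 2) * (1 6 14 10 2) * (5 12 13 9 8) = (1 9 8 5 12 13)(2 6 14 10) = [0, 9, 6, 3, 4, 12, 14, 7, 5, 8, 2, 11, 13, 1, 10]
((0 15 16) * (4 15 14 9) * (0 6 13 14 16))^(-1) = (0 15 4 9 14 13 6 16)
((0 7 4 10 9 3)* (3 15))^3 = (0 10 3 4 15 7 9)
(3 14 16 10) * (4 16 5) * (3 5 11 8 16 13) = (3 14 11 8 16 10 5 4 13) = [0, 1, 2, 14, 13, 4, 6, 7, 16, 9, 5, 8, 12, 3, 11, 15, 10]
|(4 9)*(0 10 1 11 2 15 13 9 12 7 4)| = |(0 10 1 11 2 15 13 9)(4 12 7)| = 24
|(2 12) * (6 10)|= |(2 12)(6 10)|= 2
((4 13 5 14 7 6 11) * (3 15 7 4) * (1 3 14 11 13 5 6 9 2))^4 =(1 9 15)(2 7 3)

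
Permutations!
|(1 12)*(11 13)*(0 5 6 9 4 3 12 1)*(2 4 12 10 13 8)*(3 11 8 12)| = 12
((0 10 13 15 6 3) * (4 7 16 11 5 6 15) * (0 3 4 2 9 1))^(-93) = ((0 10 13 2 9 1)(4 7 16 11 5 6))^(-93) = (0 2)(1 13)(4 11)(5 7)(6 16)(9 10)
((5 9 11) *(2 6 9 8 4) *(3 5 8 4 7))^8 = (2 4 5 3 7 8 11 9 6)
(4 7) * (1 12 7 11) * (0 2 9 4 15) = (0 2 9 4 11 1 12 7 15) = [2, 12, 9, 3, 11, 5, 6, 15, 8, 4, 10, 1, 7, 13, 14, 0]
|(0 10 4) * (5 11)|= |(0 10 4)(5 11)|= 6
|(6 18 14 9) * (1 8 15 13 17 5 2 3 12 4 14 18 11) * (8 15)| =13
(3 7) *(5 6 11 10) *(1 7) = (1 7 3)(5 6 11 10) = [0, 7, 2, 1, 4, 6, 11, 3, 8, 9, 5, 10]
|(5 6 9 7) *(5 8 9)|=6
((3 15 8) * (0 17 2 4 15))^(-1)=(0 3 8 15 4 2 17)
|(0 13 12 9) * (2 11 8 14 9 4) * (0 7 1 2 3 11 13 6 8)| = 13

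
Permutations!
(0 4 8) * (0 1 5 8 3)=(0 4 3)(1 5 8)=[4, 5, 2, 0, 3, 8, 6, 7, 1]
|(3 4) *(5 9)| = 2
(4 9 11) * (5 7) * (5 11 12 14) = (4 9 12 14 5 7 11) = [0, 1, 2, 3, 9, 7, 6, 11, 8, 12, 10, 4, 14, 13, 5]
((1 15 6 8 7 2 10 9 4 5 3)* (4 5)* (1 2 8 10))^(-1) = (1 2 3 5 9 10 6 15)(7 8)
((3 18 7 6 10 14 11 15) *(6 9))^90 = ((3 18 7 9 6 10 14 11 15))^90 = (18)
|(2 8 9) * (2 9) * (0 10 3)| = |(0 10 3)(2 8)| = 6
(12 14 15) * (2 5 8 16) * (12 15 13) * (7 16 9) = [0, 1, 5, 3, 4, 8, 6, 16, 9, 7, 10, 11, 14, 12, 13, 15, 2] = (2 5 8 9 7 16)(12 14 13)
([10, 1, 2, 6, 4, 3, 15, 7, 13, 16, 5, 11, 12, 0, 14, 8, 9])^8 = (16)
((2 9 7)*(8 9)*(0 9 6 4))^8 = ((0 9 7 2 8 6 4))^8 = (0 9 7 2 8 6 4)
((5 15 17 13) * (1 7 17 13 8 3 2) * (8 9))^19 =(1 3 9 7 2 8 17)(5 15 13)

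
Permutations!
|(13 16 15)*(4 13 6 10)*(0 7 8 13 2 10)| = 21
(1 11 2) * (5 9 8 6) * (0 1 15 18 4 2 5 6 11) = [1, 0, 15, 3, 2, 9, 6, 7, 11, 8, 10, 5, 12, 13, 14, 18, 16, 17, 4] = (0 1)(2 15 18 4)(5 9 8 11)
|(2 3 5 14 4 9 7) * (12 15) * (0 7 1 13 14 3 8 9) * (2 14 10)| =12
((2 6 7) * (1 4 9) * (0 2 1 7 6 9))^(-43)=((0 2 9 7 1 4))^(-43)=(0 4 1 7 9 2)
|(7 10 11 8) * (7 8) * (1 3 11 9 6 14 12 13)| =|(1 3 11 7 10 9 6 14 12 13)| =10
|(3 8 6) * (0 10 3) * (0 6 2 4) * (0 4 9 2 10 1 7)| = |(0 1 7)(2 9)(3 8 10)| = 6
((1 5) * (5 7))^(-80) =((1 7 5))^(-80) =(1 7 5)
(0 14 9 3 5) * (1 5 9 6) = [14, 5, 2, 9, 4, 0, 1, 7, 8, 3, 10, 11, 12, 13, 6] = (0 14 6 1 5)(3 9)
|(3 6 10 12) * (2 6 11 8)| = |(2 6 10 12 3 11 8)| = 7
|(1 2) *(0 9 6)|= 6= |(0 9 6)(1 2)|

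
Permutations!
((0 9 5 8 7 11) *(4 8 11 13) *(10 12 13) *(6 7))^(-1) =(0 11 5 9)(4 13 12 10 7 6 8)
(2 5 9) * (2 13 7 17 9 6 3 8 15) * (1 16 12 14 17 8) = (1 16 12 14 17 9 13 7 8 15 2 5 6 3) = [0, 16, 5, 1, 4, 6, 3, 8, 15, 13, 10, 11, 14, 7, 17, 2, 12, 9]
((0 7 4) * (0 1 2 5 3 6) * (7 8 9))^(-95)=((0 8 9 7 4 1 2 5 3 6))^(-95)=(0 1)(2 8)(3 7)(4 6)(5 9)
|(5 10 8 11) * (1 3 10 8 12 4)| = 15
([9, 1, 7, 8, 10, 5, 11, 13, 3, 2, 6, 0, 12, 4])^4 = (0 13 11 7 6 2 10 9 4)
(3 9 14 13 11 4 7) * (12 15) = [0, 1, 2, 9, 7, 5, 6, 3, 8, 14, 10, 4, 15, 11, 13, 12] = (3 9 14 13 11 4 7)(12 15)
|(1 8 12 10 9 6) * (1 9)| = |(1 8 12 10)(6 9)| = 4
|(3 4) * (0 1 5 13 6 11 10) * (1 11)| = 12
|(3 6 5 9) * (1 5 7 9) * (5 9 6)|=|(1 9 3 5)(6 7)|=4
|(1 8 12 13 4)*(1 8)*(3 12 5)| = |(3 12 13 4 8 5)| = 6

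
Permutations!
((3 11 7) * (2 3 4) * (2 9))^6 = ((2 3 11 7 4 9))^6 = (11)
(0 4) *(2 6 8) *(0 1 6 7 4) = (1 6 8 2 7 4) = [0, 6, 7, 3, 1, 5, 8, 4, 2]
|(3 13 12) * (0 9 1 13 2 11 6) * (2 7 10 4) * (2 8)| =|(0 9 1 13 12 3 7 10 4 8 2 11 6)| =13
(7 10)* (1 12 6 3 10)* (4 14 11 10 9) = (1 12 6 3 9 4 14 11 10 7) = [0, 12, 2, 9, 14, 5, 3, 1, 8, 4, 7, 10, 6, 13, 11]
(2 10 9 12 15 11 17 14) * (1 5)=[0, 5, 10, 3, 4, 1, 6, 7, 8, 12, 9, 17, 15, 13, 2, 11, 16, 14]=(1 5)(2 10 9 12 15 11 17 14)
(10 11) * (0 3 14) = (0 3 14)(10 11) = [3, 1, 2, 14, 4, 5, 6, 7, 8, 9, 11, 10, 12, 13, 0]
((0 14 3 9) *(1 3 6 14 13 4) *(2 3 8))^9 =(0 13 4 1 8 2 3 9)(6 14)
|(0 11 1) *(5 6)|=|(0 11 1)(5 6)|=6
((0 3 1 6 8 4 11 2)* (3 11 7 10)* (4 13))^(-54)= ((0 11 2)(1 6 8 13 4 7 10 3))^(-54)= (1 8 4 10)(3 6 13 7)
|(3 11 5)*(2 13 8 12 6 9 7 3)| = 10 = |(2 13 8 12 6 9 7 3 11 5)|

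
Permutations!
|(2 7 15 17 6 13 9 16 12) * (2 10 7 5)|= 18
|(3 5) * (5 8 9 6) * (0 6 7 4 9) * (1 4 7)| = 15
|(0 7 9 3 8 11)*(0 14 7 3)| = |(0 3 8 11 14 7 9)| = 7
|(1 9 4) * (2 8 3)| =3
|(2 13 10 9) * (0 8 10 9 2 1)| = 7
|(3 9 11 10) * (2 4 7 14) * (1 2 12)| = 12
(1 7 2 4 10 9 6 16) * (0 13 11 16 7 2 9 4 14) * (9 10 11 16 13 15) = [15, 2, 14, 3, 11, 5, 7, 10, 8, 6, 4, 13, 12, 16, 0, 9, 1] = (0 15 9 6 7 10 4 11 13 16 1 2 14)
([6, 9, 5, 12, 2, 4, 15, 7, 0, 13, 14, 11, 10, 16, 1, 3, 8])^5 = (0 10 16 3 9 6 14 8 12 13 15 1)(2 4 5)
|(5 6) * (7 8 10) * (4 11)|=|(4 11)(5 6)(7 8 10)|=6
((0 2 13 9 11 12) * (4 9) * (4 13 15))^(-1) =((0 2 15 4 9 11 12))^(-1) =(0 12 11 9 4 15 2)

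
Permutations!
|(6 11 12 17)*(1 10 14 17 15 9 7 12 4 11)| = 20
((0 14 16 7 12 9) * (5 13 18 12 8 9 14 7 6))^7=(18)(0 9 8 7)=((0 7 8 9)(5 13 18 12 14 16 6))^7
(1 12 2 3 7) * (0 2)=(0 2 3 7 1 12)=[2, 12, 3, 7, 4, 5, 6, 1, 8, 9, 10, 11, 0]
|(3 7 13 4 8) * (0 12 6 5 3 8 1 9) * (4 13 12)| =|(13)(0 4 1 9)(3 7 12 6 5)| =20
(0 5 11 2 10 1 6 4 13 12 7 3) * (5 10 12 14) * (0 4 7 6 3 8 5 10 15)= [15, 3, 12, 4, 13, 11, 7, 8, 5, 9, 1, 2, 6, 14, 10, 0]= (0 15)(1 3 4 13 14 10)(2 12 6 7 8 5 11)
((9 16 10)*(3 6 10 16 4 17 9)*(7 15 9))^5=(17)(3 10 6)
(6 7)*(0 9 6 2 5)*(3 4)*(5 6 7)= (0 9 7 2 6 5)(3 4)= [9, 1, 6, 4, 3, 0, 5, 2, 8, 7]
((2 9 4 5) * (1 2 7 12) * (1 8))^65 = (1 2 9 4 5 7 12 8) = ((1 2 9 4 5 7 12 8))^65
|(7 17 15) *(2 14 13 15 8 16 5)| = 9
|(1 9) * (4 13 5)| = 6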